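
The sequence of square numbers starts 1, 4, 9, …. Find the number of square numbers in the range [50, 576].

17

The n-th square number is n².
Smallest index with value ≥ 50: n = 8 (giving 64).
Largest index with value ≤ 576: n = 24 (giving 576).
Indices 8 through 24: 17 terms.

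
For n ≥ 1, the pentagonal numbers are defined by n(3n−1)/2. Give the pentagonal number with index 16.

376

16·(3·16 − 1)/2 = 16·47/2 = 376.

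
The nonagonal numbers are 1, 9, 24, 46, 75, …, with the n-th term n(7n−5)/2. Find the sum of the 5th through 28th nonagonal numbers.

25904

Σ i(7i−5)/2 = (7Σi² − 5Σi) / 2 over i = 5..28.
Σi = 406 − 10 = 396 and Σi² = 7714 − 30 = 7684.
(7·7684 − 5·396) / 2 = 51808/2 = 25904.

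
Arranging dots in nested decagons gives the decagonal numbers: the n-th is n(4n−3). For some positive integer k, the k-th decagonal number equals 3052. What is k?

Set n(4n−3) = 3052, giving 4n² − 3n − 3052 = 0.
The discriminant is 9 + 16·3052 = 48841, and √48841 = 221.
So n = (3 + 221) / 8 = 224/8 = 28.
Check: 28·(4·28 − 3) = 3052. ✓

28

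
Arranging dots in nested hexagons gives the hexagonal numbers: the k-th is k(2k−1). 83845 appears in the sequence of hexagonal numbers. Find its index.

205

Set n(2n−1) = 83845, giving 2n² − n − 83845 = 0.
The discriminant is 1 + 8·83845 = 670761, and √670761 = 819.
So n = (1 + 819) / 4 = 820/4 = 205.
Check: 205·(2·205 − 1) = 83845. ✓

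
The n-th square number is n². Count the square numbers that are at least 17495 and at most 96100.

178

The n-th square number is n².
Smallest index with value ≥ 17495: n = 133 (giving 17689).
Largest index with value ≤ 96100: n = 310 (giving 96100).
Indices 133 through 310: 178 terms.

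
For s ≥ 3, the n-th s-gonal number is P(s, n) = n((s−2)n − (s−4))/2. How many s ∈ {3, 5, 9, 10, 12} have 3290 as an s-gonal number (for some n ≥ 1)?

s = 3: P(3, 80) = 3240 and P(3, 81) = 3321; 3290 is not s-gonal.
s = 5: P(5, 47) = 3290. ✓
s = 9: P(9, 31) = 3286 and P(9, 32) = 3504; 3290 is not s-gonal.
s = 10: P(10, 29) = 3277 and P(10, 30) = 3510; 3290 is not s-gonal.
s = 12: P(12, 26) = 3276 and P(12, 27) = 3537; 3290 is not s-gonal.
Hits: s ∈ {5} → 1.

1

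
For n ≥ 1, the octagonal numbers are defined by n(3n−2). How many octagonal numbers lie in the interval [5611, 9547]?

13

The n-th octagonal number is n(3n−2).
Smallest index with value ≥ 5611: n = 44 (giving 5720).
Largest index with value ≤ 9547: n = 56 (giving 9296).
Indices 44 through 56: 13 terms.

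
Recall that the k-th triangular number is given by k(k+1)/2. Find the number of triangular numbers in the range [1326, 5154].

51

The n-th triangular number is n(n+1)/2.
Smallest index with value ≥ 1326: n = 51 (giving 1326).
Largest index with value ≤ 5154: n = 101 (giving 5151).
Indices 51 through 101: 51 terms.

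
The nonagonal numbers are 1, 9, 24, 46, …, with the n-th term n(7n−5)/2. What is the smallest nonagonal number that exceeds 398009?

Solve n(7n−5)/2 > 398009 for integer n.
The largest n with value ≤ 398009 is 337 (since 396649 ≤ 398009 < 399009), so the first above is n = 338, value 399009.

399009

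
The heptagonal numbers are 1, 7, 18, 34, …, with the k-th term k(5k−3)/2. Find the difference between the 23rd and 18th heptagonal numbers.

505

23·(5·23 − 3)/2 = 1288 and 18·(5·18 − 3)/2 = 783.
Difference: 1288 − 783 = 505.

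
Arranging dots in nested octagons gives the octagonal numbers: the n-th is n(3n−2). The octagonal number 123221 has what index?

Set n(3n−2) = 123221, giving 3n² − 2n − 123221 = 0.
The discriminant is 4 + 12·123221 = 1478656, and √1478656 = 1216.
So n = (2 + 1216) / 6 = 1218/6 = 203.

203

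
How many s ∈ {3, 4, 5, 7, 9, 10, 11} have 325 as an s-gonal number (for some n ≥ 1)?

2

s = 3: P(3, 25) = 325. ✓
s = 4: P(4, 18) = 324 and P(4, 19) = 361; 325 is not s-gonal.
s = 5: P(5, 14) = 287 and P(5, 15) = 330; 325 is not s-gonal.
s = 7: P(7, 11) = 286 and P(7, 12) = 342; 325 is not s-gonal.
s = 9: P(9, 10) = 325. ✓
s = 10: P(10, 9) = 297 and P(10, 10) = 370; 325 is not s-gonal.
s = 11: P(11, 8) = 260 and P(11, 9) = 333; 325 is not s-gonal.
Hits: s ∈ {3, 9} → 2.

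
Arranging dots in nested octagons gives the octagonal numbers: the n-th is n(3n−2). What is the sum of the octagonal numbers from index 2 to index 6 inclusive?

230

Σ i(3i−2) = 3Σi² − 2Σi over i = 2..6.
Σi = 21 − 1 = 20 and Σi² = 91 − 1 = 90.
3·90 − 2·20 = 230.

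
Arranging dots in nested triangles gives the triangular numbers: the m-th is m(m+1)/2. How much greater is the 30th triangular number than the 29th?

30

Consecutive triangular numbers differ by n: T_{30} − T_{29} = 30.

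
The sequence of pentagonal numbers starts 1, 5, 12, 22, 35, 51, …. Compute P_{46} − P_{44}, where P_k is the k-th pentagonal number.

46·(3·46 − 1)/2 = 3151 and 44·(3·44 − 1)/2 = 2882.
Difference: 3151 − 2882 = 269.

269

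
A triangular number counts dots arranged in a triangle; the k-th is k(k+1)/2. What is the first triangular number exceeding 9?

10

Solve n(n+1)/2 > 9 for integer n.
The largest n with value ≤ 9 is 3 (since 6 ≤ 9 < 10), so the first above is n = 4, value 10.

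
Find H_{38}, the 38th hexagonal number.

The 38th hexagonal number is n(2n−1) with n = 38.
38·(2·38 − 1) = 38·75 = 2850.

2850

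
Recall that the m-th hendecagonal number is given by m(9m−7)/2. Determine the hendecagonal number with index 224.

The 224th hendecagonal number is n(9n−7)/2 with n = 224.
224·(9·224 − 7)/2 = 224·2009/2 = 225008.

225008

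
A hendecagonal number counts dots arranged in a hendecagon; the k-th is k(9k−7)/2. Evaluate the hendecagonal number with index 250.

280375

The 250th hendecagonal number is n(9n−7)/2 with n = 250.
250·(9·250 − 7)/2 = 250·2243/2 = 280375.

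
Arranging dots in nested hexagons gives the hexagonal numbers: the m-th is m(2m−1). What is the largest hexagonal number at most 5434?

5356

Solve n(2n−1) ≤ 5434 for integer n.
n = 52 gives 5356 ≤ 5434, while n = 53 gives 5565 > 5434; so the answer is 5356.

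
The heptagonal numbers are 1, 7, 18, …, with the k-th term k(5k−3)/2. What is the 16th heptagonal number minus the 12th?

274

16·(5·16 − 3)/2 = 616 and 12·(5·12 − 3)/2 = 342.
Difference: 616 − 342 = 274.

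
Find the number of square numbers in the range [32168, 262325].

333

The n-th square number is n².
Smallest index with value ≥ 32168: n = 180 (giving 32400).
Largest index with value ≤ 262325: n = 512 (giving 262144).
Indices 180 through 512: 333 terms.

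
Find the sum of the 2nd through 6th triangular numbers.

55

Σ i(i+1)/2 = (Σi² + Σi) / 2 over i = 2..6.
Σi = 21 − 1 = 20 and Σi² = 91 − 1 = 90.
(1·90 + 1·20) / 2 = 110/2 = 55.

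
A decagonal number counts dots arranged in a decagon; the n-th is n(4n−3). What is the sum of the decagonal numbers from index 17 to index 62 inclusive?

314065

Σ i(4i−3) = 4Σi² − 3Σi over i = 17..62.
Σi = 1953 − 136 = 1817 and Σi² = 81375 − 1496 = 79879.
4·79879 − 3·1817 = 314065.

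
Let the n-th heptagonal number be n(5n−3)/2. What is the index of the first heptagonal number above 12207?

Solve n(5n−3)/2 > 12207 for integer n.
The largest n with value ≤ 12207 is 70 (since 12145 ≤ 12207 < 12496), so the first above is n = 71, value 12496.

71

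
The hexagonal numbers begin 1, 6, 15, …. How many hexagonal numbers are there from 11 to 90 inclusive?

4

The n-th hexagonal number is n(2n−1).
Smallest index with value ≥ 11: n = 3 (giving 15).
Largest index with value ≤ 90: n = 6 (giving 66).
Indices 3 through 6: 4 terms.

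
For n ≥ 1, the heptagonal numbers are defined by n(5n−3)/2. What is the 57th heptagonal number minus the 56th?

281

Consecutive heptagonal numbers differ by 5n − 4: here 5·57 − 4 = 281.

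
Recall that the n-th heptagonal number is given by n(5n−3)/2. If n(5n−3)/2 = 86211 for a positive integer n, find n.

186

Set n(5n−3)/2 = 86211, giving 5n² − 3n − 172422 = 0.
The discriminant is 9 + 40·86211 = 3448449, and √3448449 = 1857.
So n = (3 + 1857) / 10 = 1860/10 = 186.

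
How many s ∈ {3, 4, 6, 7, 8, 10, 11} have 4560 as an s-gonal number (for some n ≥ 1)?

s = 3: P(3, 95) = 4560. ✓
s = 4: P(4, 67) = 4489 and P(4, 68) = 4624; 4560 is not s-gonal.
s = 6: P(6, 48) = 4560. ✓
s = 7: P(7, 43) = 4558 and P(7, 44) = 4774; 4560 is not s-gonal.
s = 8: P(8, 39) = 4485 and P(8, 40) = 4720; 4560 is not s-gonal.
s = 10: P(10, 34) = 4522 and P(10, 35) = 4795; 4560 is not s-gonal.
s = 11: P(11, 32) = 4496 and P(11, 33) = 4785; 4560 is not s-gonal.
Hits: s ∈ {3, 6} → 2.

2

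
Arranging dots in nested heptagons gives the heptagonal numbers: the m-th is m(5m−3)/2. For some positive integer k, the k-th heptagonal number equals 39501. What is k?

126

Set n(5n−3)/2 = 39501, giving 5n² − 3n − 79002 = 0.
The discriminant is 9 + 40·39501 = 1580049, and √1580049 = 1257.
So n = (3 + 1257) / 10 = 1260/10 = 126.
Check: 126·(5·126 − 3)/2 = 39501. ✓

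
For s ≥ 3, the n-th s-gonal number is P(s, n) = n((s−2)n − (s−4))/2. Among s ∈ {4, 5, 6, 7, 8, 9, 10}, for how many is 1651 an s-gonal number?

s = 4: P(4, 40) = 1600 and P(4, 41) = 1681; 1651 is not s-gonal.
s = 5: P(5, 33) = 1617 and P(5, 34) = 1717; 1651 is not s-gonal.
s = 6: P(6, 28) = 1540 and P(6, 29) = 1653; 1651 is not s-gonal.
s = 7: P(7, 26) = 1651. ✓
s = 8: P(8, 23) = 1541 and P(8, 24) = 1680; 1651 is not s-gonal.
s = 9: P(9, 22) = 1639 and P(9, 23) = 1794; 1651 is not s-gonal.
s = 10: P(10, 20) = 1540 and P(10, 21) = 1701; 1651 is not s-gonal.
Hits: s ∈ {7} → 1.

1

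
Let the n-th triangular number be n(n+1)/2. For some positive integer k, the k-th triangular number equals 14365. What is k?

Set n(n+1)/2 = 14365, giving n² + n − 28730 = 0.
The discriminant is 1 + 8·14365 = 114921, and √114921 = 339.
So n = (-1 + 339) / 2 = 338/2 = 169.

169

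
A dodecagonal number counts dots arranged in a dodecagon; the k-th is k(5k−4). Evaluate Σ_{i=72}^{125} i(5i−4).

Σ i(5i−4) = 5Σi² − 4Σi over i = 72..125.
Σi = 7875 − 2556 = 5319 and Σi² = 658875 − 121836 = 537039.
5·537039 − 4·5319 = 2663919.

2663919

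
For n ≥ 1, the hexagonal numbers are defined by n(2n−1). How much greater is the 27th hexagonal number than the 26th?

105

Consecutive hexagonal numbers differ by 4n − 3: here 4·27 − 3 = 105.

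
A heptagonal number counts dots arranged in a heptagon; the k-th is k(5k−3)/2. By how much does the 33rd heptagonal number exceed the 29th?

33·(5·33 − 3)/2 = 2673 and 29·(5·29 − 3)/2 = 2059.
Difference: 2673 − 2059 = 614.

614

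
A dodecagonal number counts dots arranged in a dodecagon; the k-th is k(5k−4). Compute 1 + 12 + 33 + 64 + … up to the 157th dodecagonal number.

Σ i(5i−4) = 5Σi² − 4Σi over i = 1..157.
Σi = 12403 and Σi² = 1302315.
5·1302315 − 4·12403 = 6461963.

6461963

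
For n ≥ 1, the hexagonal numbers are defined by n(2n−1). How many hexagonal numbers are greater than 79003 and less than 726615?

403

The n-th hexagonal number is n(2n−1).
Smallest index with value > 79003: n = 200 (giving 79800).
Largest index with value < 726615: n = 602 (giving 724206).
Indices 200 through 602: 403 terms.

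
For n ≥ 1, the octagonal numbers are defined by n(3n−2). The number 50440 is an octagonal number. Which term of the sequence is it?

Set n(3n−2) = 50440, giving 3n² − 2n − 50440 = 0.
The discriminant is 4 + 12·50440 = 605284, and √605284 = 778.
So n = (2 + 778) / 6 = 780/6 = 130.

130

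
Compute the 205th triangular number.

21115

The 205th triangular number is n(n+1)/2 with n = 205.
205·206/2 = 42230/2 = 21115.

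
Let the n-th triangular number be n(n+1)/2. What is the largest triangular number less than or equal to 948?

946

Solve n(n+1)/2 ≤ 948 for integer n.
n = 43 gives 946 ≤ 948, while n = 44 gives 990 > 948; so the answer is 946.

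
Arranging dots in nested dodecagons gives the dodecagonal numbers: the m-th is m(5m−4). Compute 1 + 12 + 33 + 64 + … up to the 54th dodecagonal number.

Σ i(5i−4) = 5Σi² − 4Σi over i = 1..54.
Σi = 1485 and Σi² = 53955.
5·53955 − 4·1485 = 263835.

263835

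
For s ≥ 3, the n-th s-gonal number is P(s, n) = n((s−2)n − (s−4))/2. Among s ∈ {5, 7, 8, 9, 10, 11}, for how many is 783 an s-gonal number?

1

s = 5: P(5, 23) = 782 and P(5, 24) = 852; 783 is not s-gonal.
s = 7: P(7, 18) = 783. ✓
s = 8: P(8, 16) = 736 and P(8, 17) = 833; 783 is not s-gonal.
s = 9: P(9, 15) = 750 and P(9, 16) = 856; 783 is not s-gonal.
s = 10: P(10, 14) = 742 and P(10, 15) = 855; 783 is not s-gonal.
s = 11: P(11, 13) = 715 and P(11, 14) = 833; 783 is not s-gonal.
Hits: s ∈ {7} → 1.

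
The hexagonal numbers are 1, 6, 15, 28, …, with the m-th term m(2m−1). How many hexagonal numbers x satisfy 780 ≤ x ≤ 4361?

The n-th hexagonal number is n(2n−1).
Smallest index with value ≥ 780: n = 20 (giving 780).
Largest index with value ≤ 4361: n = 46 (giving 4186).
Indices 20 through 46: 27 terms.

27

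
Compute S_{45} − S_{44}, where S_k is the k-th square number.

89

n² − (n−1)² = 2n − 1, so 45² − 44² = 2·45 − 1 = 89.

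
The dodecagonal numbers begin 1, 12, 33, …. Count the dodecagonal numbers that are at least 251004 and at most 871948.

The n-th dodecagonal number is n(5n−4).
Smallest index with value ≥ 251004: n = 225 (giving 252225).
Largest index with value ≤ 871948: n = 418 (giving 871948).
Indices 225 through 418: 194 terms.

194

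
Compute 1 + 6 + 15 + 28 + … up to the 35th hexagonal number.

29190

Σ i(2i−1) = 2Σi² − Σi over i = 1..35.
Σi = 630 and Σi² = 14910.
2·14910 − 1·630 = 29190.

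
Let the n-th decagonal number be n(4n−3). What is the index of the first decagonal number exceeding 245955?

Solve n(4n−3) > 245955 for integer n.
The largest n with value ≤ 245955 is 248 (since 245272 ≤ 245955 < 247257), so the first above is n = 249, value 247257.

249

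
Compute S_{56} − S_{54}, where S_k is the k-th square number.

56² = 3136 and 54² = 2916.
Difference: 3136 − 2916 = 220.

220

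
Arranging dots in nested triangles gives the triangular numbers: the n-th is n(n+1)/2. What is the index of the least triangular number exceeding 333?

26

Solve n(n+1)/2 > 333 for integer n.
The largest n with value ≤ 333 is 25 (since 325 ≤ 333 < 351), so the first above is n = 26, value 351.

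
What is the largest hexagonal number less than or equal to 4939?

4753

Solve n(2n−1) ≤ 4939 for integer n.
n = 49 gives 4753 ≤ 4939, while n = 50 gives 4950 > 4939; so the answer is 4753.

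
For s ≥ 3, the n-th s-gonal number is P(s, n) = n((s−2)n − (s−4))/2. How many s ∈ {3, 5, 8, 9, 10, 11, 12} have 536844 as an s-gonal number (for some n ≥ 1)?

1

s = 3: P(3, 1035) = 536130 and P(3, 1036) = 537166; 536844 is not s-gonal.
s = 5: P(5, 598) = 536107 and P(5, 599) = 537902; 536844 is not s-gonal.
s = 8: P(8, 423) = 535941 and P(8, 424) = 538480; 536844 is not s-gonal.
s = 9: P(9, 392) = 536844. ✓
s = 10: P(10, 366) = 534726 and P(10, 367) = 537655; 536844 is not s-gonal.
s = 11: P(11, 345) = 534405 and P(11, 346) = 537511; 536844 is not s-gonal.
s = 12: P(12, 328) = 536608 and P(12, 329) = 539889; 536844 is not s-gonal.
Hits: s ∈ {9} → 1.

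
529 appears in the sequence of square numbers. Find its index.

We need n² = 529, so n = √529 = 23.
Check: 23² = 529. ✓

23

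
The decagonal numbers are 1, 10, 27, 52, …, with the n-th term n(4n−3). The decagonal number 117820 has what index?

172

Set n(4n−3) = 117820, giving 4n² − 3n − 117820 = 0.
So n = (3 + 1373) / 8 = 1376/8 = 172.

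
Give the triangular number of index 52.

1378

The 52nd triangular number is n(n+1)/2 with n = 52.
52·53/2 = 2756/2 = 1378.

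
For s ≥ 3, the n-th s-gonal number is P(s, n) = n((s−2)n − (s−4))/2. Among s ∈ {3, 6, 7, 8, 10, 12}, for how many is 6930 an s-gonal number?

1

s = 3: P(3, 117) = 6903 and P(3, 118) = 7021; 6930 is not s-gonal.
s = 6: P(6, 59) = 6903 and P(6, 60) = 7140; 6930 is not s-gonal.
s = 7: P(7, 52) = 6682 and P(7, 53) = 6943; 6930 is not s-gonal.
s = 8: P(8, 48) = 6816 and P(8, 49) = 7105; 6930 is not s-gonal.
s = 10: P(10, 42) = 6930. ✓
s = 12: P(12, 37) = 6697 and P(12, 38) = 7068; 6930 is not s-gonal.
Hits: s ∈ {10} → 1.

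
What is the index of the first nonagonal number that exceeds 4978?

Solve n(7n−5)/2 > 4978 for integer n.
The largest n with value ≤ 4978 is 38 (since 4959 ≤ 4978 < 5226), so the first above is n = 39, value 5226.

39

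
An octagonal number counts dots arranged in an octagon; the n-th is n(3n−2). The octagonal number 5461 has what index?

43

Set n(3n−2) = 5461, giving 3n² − 2n − 5461 = 0.
So n = (2 + 256) / 6 = 258/6 = 43.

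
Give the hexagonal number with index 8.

The 8th hexagonal number is n(2n−1) with n = 8.
8·(2·8 − 1) = 8·15 = 120.

120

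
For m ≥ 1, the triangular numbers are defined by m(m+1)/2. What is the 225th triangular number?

25425

225·226/2 = 50850/2 = 25425.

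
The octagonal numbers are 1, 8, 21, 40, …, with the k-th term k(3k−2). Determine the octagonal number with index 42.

42·(3·42 − 2) = 42·124 = 5208.

5208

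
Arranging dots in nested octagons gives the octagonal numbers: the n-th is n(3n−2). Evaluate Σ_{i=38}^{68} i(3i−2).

265391

Σ i(3i−2) = 3Σi² − 2Σi over i = 38..68.
Σi = 2346 − 703 = 1643 and Σi² = 107134 − 17575 = 89559.
3·89559 − 2·1643 = 265391.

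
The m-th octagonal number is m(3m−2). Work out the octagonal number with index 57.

The 57th octagonal number is n(3n−2) with n = 57.
57·(3·57 − 2) = 57·169 = 9633.

9633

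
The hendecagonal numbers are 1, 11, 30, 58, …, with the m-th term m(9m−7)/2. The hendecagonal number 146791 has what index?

Set n(9n−7)/2 = 146791, giving 9n² − 7n − 293582 = 0.
So n = (7 + 3251) / 18 = 3258/18 = 181.
Check: 181·(9·181 − 7)/2 = 146791. ✓

181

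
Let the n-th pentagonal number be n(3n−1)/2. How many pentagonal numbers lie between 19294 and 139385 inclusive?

The n-th pentagonal number is n(3n−1)/2.
Smallest index with value ≥ 19294: n = 114 (giving 19437).
Largest index with value ≤ 139385: n = 305 (giving 139385).
Indices 114 through 305: 192 terms.

192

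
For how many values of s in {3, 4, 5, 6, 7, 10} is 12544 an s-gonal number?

1

s = 3: P(3, 157) = 12403 and P(3, 158) = 12561; 12544 is not s-gonal.
s = 4: P(4, 112) = 12544. ✓
s = 5: P(5, 91) = 12376 and P(5, 92) = 12650; 12544 is not s-gonal.
s = 6: P(6, 79) = 12403 and P(6, 80) = 12720; 12544 is not s-gonal.
s = 7: P(7, 71) = 12496 and P(7, 72) = 12852; 12544 is not s-gonal.
s = 10: P(10, 56) = 12376 and P(10, 57) = 12825; 12544 is not s-gonal.
Hits: s ∈ {4} → 1.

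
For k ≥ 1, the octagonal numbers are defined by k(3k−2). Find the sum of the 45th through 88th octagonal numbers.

Σ i(3i−2) = 3Σi² − 2Σi over i = 45..88.
Σi = 3916 − 990 = 2926 and Σi² = 231044 − 29370 = 201674.
3·201674 − 2·2926 = 599170.

599170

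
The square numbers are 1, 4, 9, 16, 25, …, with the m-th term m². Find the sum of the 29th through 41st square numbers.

16107

Σ_{i=29}^{41} i² = 23821 − 7714 = 16107.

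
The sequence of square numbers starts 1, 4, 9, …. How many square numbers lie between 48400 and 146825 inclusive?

The n-th square number is n².
Smallest index with value ≥ 48400: n = 220 (giving 48400).
Largest index with value ≤ 146825: n = 383 (giving 146689).
Indices 220 through 383: 164 terms.

164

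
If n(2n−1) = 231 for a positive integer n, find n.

Set n(2n−1) = 231, giving 2n² − n − 231 = 0.
The discriminant is 1 + 8·231 = 1849, and √1849 = 43.
So n = (1 + 43) / 4 = 44/4 = 11.
Check: 11·(2·11 − 1) = 231. ✓

11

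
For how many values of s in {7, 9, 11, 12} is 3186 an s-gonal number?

2

s = 7: P(7, 36) = 3186. ✓
s = 9: P(9, 30) = 3075 and P(9, 31) = 3286; 3186 is not s-gonal.
s = 11: P(11, 27) = 3186. ✓
s = 12: P(12, 25) = 3025 and P(12, 26) = 3276; 3186 is not s-gonal.
Hits: s ∈ {7, 11} → 2.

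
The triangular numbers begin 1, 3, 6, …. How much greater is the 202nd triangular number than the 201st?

Consecutive triangular numbers differ by n: T_{202} − T_{201} = 202.

202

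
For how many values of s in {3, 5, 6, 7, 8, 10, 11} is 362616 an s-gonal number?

1

s = 3: P(3, 851) = 362526 and P(3, 852) = 363378; 362616 is not s-gonal.
s = 5: P(5, 491) = 361376 and P(5, 492) = 362850; 362616 is not s-gonal.
s = 6: P(6, 426) = 362526 and P(6, 427) = 364231; 362616 is not s-gonal.
s = 7: P(7, 381) = 362331 and P(7, 382) = 364237; 362616 is not s-gonal.
s = 8: P(8, 348) = 362616. ✓
s = 10: P(10, 301) = 361501 and P(10, 302) = 363910; 362616 is not s-gonal.
s = 11: P(11, 284) = 361958 and P(11, 285) = 364515; 362616 is not s-gonal.
Hits: s ∈ {8} → 1.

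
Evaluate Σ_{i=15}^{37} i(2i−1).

32522

Σ i(2i−1) = 2Σi² − Σi over i = 15..37.
Σi = 703 − 105 = 598 and Σi² = 17575 − 1015 = 16560.
2·16560 − 1·598 = 32522.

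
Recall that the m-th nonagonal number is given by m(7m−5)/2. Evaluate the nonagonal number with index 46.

7291

The 46th nonagonal number is n(7n−5)/2 with n = 46.
46·(7·46 − 5)/2 = 46·317/2 = 7291.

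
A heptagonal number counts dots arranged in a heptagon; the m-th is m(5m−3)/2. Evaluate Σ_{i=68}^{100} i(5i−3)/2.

Σ i(5i−3)/2 = (5Σi² − 3Σi) / 2 over i = 68..100.
Σi = 5050 − 2278 = 2772 and Σi² = 338350 − 102510 = 235840.
(5·235840 − 3·2772) / 2 = 1170884/2 = 585442.

585442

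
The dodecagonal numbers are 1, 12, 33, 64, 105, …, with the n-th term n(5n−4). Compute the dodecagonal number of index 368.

The 368th dodecagonal number is n(5n−4) with n = 368.
368·(5·368 − 4) = 368·1836 = 675648.

675648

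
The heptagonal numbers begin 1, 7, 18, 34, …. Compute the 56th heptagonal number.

The 56th heptagonal number is n(5n−3)/2 with n = 56.
56·(5·56 − 3)/2 = 56·277/2 = 7756.

7756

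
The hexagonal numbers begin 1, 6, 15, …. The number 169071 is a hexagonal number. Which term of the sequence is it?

291

Set n(2n−1) = 169071, giving 2n² − n − 169071 = 0.
The discriminant is 1 + 8·169071 = 1352569, and √1352569 = 1163.
So n = (1 + 1163) / 4 = 1164/4 = 291.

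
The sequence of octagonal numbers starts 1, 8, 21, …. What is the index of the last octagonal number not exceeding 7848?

51

Solve n(3n−2) ≤ 7848 for integer n.
n = 51 gives 7701 ≤ 7848, while n = 52 gives 8008 > 7848; so the answer is index 51.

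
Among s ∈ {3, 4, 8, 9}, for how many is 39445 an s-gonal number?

s = 3: P(3, 280) = 39340 and P(3, 281) = 39621; 39445 is not s-gonal.
s = 4: P(4, 198) = 39204 and P(4, 199) = 39601; 39445 is not s-gonal.
s = 8: P(8, 115) = 39445. ✓
s = 9: P(9, 106) = 39061 and P(9, 107) = 39804; 39445 is not s-gonal.
Hits: s ∈ {8} → 1.

1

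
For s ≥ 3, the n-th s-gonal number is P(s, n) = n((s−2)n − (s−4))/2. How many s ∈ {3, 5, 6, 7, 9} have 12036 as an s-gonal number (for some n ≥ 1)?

s = 3: P(3, 154) = 11935 and P(3, 155) = 12090; 12036 is not s-gonal.
s = 5: P(5, 89) = 11837 and P(5, 90) = 12105; 12036 is not s-gonal.
s = 6: P(6, 77) = 11781 and P(6, 78) = 12090; 12036 is not s-gonal.
s = 7: P(7, 69) = 11799 and P(7, 70) = 12145; 12036 is not s-gonal.
s = 9: P(9, 59) = 12036. ✓
Hits: s ∈ {9} → 1.

1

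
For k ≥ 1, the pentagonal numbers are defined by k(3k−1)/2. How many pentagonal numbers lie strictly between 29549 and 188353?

214

The n-th pentagonal number is n(3n−1)/2.
Smallest index with value > 29549: n = 141 (giving 29751).
Largest index with value < 188353: n = 354 (giving 187797).
Indices 141 through 354: 214 terms.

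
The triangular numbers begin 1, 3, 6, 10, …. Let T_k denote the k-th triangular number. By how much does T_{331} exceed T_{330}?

Consecutive triangular numbers differ by n: T_{331} − T_{330} = 331.

331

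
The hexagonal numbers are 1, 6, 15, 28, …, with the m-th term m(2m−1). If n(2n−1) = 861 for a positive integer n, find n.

Set n(2n−1) = 861, giving 2n² − n − 861 = 0.
The discriminant is 1 + 8·861 = 6889, and √6889 = 83.
So n = (1 + 83) / 4 = 84/4 = 21.

21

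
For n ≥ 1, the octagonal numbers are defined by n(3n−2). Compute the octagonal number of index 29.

2465

The 29th octagonal number is n(3n−2) with n = 29.
29·(3·29 − 2) = 29·85 = 2465.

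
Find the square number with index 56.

3136

The 56th square number is n² with n = 56.
56² = 3136.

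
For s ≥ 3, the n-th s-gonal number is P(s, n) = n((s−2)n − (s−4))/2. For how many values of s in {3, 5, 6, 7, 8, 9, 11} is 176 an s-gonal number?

s = 3: P(3, 18) = 171 and P(3, 19) = 190; 176 is not s-gonal.
s = 5: P(5, 11) = 176. ✓
s = 6: P(6, 9) = 153 and P(6, 10) = 190; 176 is not s-gonal.
s = 7: P(7, 8) = 148 and P(7, 9) = 189; 176 is not s-gonal.
s = 8: P(8, 8) = 176. ✓
s = 9: P(9, 7) = 154 and P(9, 8) = 204; 176 is not s-gonal.
s = 11: P(11, 6) = 141 and P(11, 7) = 196; 176 is not s-gonal.
Hits: s ∈ {5, 8} → 2.

2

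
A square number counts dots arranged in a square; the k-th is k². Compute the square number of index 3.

The 3rd square number is n² with n = 3.
3² = 9.

9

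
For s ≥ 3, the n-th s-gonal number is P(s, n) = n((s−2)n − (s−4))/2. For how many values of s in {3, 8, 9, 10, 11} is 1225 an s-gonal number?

s = 3: P(3, 49) = 1225. ✓
s = 8: P(8, 20) = 1160 and P(8, 21) = 1281; 1225 is not s-gonal.
s = 9: P(9, 19) = 1216 and P(9, 20) = 1350; 1225 is not s-gonal.
s = 10: P(10, 17) = 1105 and P(10, 18) = 1242; 1225 is not s-gonal.
s = 11: P(11, 16) = 1096 and P(11, 17) = 1241; 1225 is not s-gonal.
Hits: s ∈ {3} → 1.

1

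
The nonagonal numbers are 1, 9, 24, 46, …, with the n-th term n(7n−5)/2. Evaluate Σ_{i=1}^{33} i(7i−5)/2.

Σ i(7i−5)/2 = (7Σi² − 5Σi) / 2 over i = 1..33.
Σi = 561 and Σi² = 12529.
(7·12529 − 5·561) / 2 = 84898/2 = 42449.

42449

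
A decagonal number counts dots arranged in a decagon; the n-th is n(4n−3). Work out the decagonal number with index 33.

The 33rd decagonal number is n(4n−3) with n = 33.
33·(4·33 − 3) = 33·129 = 4257.

4257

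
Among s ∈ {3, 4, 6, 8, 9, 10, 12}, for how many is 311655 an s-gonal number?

2

s = 3: P(3, 789) = 311655. ✓
s = 4: P(4, 558) = 311364 and P(4, 559) = 312481; 311655 is not s-gonal.
s = 6: P(6, 395) = 311655. ✓
s = 8: P(8, 322) = 310408 and P(8, 323) = 312341; 311655 is not s-gonal.
s = 9: P(9, 298) = 310069 and P(9, 299) = 312156; 311655 is not s-gonal.
s = 10: P(10, 279) = 310527 and P(10, 280) = 312760; 311655 is not s-gonal.
s = 12: P(12, 250) = 311500 and P(12, 251) = 314001; 311655 is not s-gonal.
Hits: s ∈ {3, 6} → 2.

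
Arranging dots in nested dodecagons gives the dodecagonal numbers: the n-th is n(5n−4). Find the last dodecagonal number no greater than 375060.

374284

Solve n(5n−4) ≤ 375060 for integer n.
n = 274 gives 374284 ≤ 375060, while n = 275 gives 377025 > 375060; so the answer is 374284.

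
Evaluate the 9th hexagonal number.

The 9th hexagonal number is n(2n−1) with n = 9.
9·(2·9 − 1) = 9·17 = 153.

153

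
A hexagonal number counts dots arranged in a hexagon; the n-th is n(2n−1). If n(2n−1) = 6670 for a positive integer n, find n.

58

Set n(2n−1) = 6670, giving 2n² − n − 6670 = 0.
The discriminant is 1 + 8·6670 = 53361, and √53361 = 231.
So n = (1 + 231) / 4 = 232/4 = 58.
Check: 58·(2·58 − 1) = 6670. ✓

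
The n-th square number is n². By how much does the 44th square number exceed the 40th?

336

44² = 1936 and 40² = 1600.
Difference: 1936 − 1600 = 336.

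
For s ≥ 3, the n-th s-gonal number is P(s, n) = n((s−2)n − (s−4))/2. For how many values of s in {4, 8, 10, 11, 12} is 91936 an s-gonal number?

1

s = 4: P(4, 303) = 91809 and P(4, 304) = 92416; 91936 is not s-gonal.
s = 8: P(8, 175) = 91525 and P(8, 176) = 92576; 91936 is not s-gonal.
s = 10: P(10, 151) = 90751 and P(10, 152) = 91960; 91936 is not s-gonal.
s = 11: P(11, 143) = 91520 and P(11, 144) = 92808; 91936 is not s-gonal.
s = 12: P(12, 136) = 91936. ✓
Hits: s ∈ {12} → 1.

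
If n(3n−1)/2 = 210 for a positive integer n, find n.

12

Set n(3n−1)/2 = 210, giving 3n² − n − 420 = 0.
The discriminant is 1 + 24·210 = 5041, and √5041 = 71.
So n = (1 + 71) / 6 = 72/6 = 12.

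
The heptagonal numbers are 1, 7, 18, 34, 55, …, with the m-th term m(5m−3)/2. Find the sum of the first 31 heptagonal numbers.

Σ i(5i−3)/2 = (5Σi² − 3Σi) / 2 over i = 1..31.
Σi = 496 and Σi² = 10416.
(5·10416 − 3·496) / 2 = 50592/2 = 25296.

25296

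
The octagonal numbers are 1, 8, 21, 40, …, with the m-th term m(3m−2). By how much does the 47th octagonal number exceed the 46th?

Consecutive octagonal numbers differ by 6n − 5: here 6·47 − 5 = 277.

277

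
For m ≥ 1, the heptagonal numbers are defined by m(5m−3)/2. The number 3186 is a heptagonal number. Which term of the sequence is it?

36

Set n(5n−3)/2 = 3186, giving 5n² − 3n − 6372 = 0.
The discriminant is 9 + 40·3186 = 127449, and √127449 = 357.
So n = (3 + 357) / 10 = 360/10 = 36.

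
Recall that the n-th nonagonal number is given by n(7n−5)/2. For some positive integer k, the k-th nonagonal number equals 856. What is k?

Set n(7n−5)/2 = 856, giving 7n² − 5n − 1712 = 0.
The discriminant is 25 + 56·856 = 47961, and √47961 = 219.
So n = (5 + 219) / 14 = 224/14 = 16.
Check: 16·(7·16 − 5)/2 = 856. ✓

16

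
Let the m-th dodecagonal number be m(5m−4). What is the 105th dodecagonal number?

105·(5·105 − 4) = 105·521 = 54705.

54705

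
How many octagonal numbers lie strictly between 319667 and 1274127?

The n-th octagonal number is n(3n−2).
Smallest index with value > 319667: n = 327 (giving 320133).
Largest index with value < 1274127: n = 652 (giving 1274008).
Indices 327 through 652: 326 terms.

326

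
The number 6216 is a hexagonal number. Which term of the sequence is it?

56

Set n(2n−1) = 6216, giving 2n² − n − 6216 = 0.
So n = (1 + 223) / 4 = 224/4 = 56.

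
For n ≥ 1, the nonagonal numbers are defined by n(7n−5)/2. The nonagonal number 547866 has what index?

396

Set n(7n−5)/2 = 547866, giving 7n² − 5n − 1095732 = 0.
The discriminant is 25 + 56·547866 = 30680521, and √30680521 = 5539.
So n = (5 + 5539) / 14 = 5544/14 = 396.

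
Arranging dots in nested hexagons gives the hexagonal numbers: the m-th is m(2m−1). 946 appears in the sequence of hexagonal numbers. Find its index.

Set n(2n−1) = 946, giving 2n² − n − 946 = 0.
So n = (1 + 87) / 4 = 88/4 = 22.

22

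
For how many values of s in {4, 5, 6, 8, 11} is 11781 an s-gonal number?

s = 4: P(4, 108) = 11664 and P(4, 109) = 11881; 11781 is not s-gonal.
s = 5: P(5, 88) = 11572 and P(5, 89) = 11837; 11781 is not s-gonal.
s = 6: P(6, 77) = 11781. ✓
s = 8: P(8, 63) = 11781. ✓
s = 11: P(11, 51) = 11526 and P(11, 52) = 11986; 11781 is not s-gonal.
Hits: s ∈ {6, 8} → 2.

2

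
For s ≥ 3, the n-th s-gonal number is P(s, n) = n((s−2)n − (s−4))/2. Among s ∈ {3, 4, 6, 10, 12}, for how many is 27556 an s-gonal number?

1

s = 3: P(3, 234) = 27495 and P(3, 235) = 27730; 27556 is not s-gonal.
s = 4: P(4, 166) = 27556. ✓
s = 6: P(6, 117) = 27261 and P(6, 118) = 27730; 27556 is not s-gonal.
s = 10: P(10, 83) = 27307 and P(10, 84) = 27972; 27556 is not s-gonal.
s = 12: P(12, 74) = 27084 and P(12, 75) = 27825; 27556 is not s-gonal.
Hits: s ∈ {4} → 1.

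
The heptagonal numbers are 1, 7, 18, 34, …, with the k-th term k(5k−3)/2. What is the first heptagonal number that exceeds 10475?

10791

Solve n(5n−3)/2 > 10475 for integer n.
The largest n with value ≤ 10475 is 65 (since 10465 ≤ 10475 < 10791), so the first above is n = 66, value 10791.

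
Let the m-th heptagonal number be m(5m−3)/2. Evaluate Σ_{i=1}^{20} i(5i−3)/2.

6860

Σ i(5i−3)/2 = (5Σi² − 3Σi) / 2 over i = 1..20.
Σi = 210 and Σi² = 2870.
(5·2870 − 3·210) / 2 = 13720/2 = 6860.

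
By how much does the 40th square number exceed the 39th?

79

n² − (n−1)² = 2n − 1, so 40² − 39² = 2·40 − 1 = 79.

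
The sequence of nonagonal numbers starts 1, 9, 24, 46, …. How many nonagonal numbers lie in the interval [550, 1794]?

11

The n-th nonagonal number is n(7n−5)/2.
Smallest index with value ≥ 550: n = 13 (giving 559).
Largest index with value ≤ 1794: n = 23 (giving 1794).
Indices 13 through 23: 11 terms.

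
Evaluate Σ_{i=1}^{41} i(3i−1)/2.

35301

Σ i(3i−1)/2 = (3Σi² − Σi) / 2 over i = 1..41.
Σi = 861 and Σi² = 23821.
(3·23821 − 1·861) / 2 = 70602/2 = 35301.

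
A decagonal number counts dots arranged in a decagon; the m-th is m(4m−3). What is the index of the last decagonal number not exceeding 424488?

Solve n(4n−3) ≤ 424488 for integer n.
n = 326 gives 424126 ≤ 424488, while n = 327 gives 426735 > 424488; so the answer is index 326.

326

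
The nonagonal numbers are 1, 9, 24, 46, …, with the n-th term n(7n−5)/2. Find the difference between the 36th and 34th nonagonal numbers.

485

36·(7·36 − 5)/2 = 4446 and 34·(7·34 − 5)/2 = 3961.
Difference: 4446 − 3961 = 485.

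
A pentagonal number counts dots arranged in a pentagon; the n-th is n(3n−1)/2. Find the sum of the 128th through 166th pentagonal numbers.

Σ i(3i−1)/2 = (3Σi² − Σi) / 2 over i = 128..166.
Σi = 13861 − 8128 = 5733 and Σi² = 1538571 − 690880 = 847691.
(3·847691 − 1·5733) / 2 = 2537340/2 = 1268670.

1268670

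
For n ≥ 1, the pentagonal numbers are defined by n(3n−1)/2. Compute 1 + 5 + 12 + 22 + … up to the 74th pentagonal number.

205350

Σ i(3i−1)/2 = (3Σi² − Σi) / 2 over i = 1..74.
Σi = 2775 and Σi² = 137825.
(3·137825 − 1·2775) / 2 = 410700/2 = 205350.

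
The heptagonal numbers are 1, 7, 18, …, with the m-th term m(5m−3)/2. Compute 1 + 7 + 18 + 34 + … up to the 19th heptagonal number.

Σ i(5i−3)/2 = (5Σi² − 3Σi) / 2 over i = 1..19.
Σi = 190 and Σi² = 2470.
(5·2470 − 3·190) / 2 = 11780/2 = 5890.

5890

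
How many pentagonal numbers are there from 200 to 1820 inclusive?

24

The n-th pentagonal number is n(3n−1)/2.
Smallest index with value ≥ 200: n = 12 (giving 210).
Largest index with value ≤ 1820: n = 35 (giving 1820).
Indices 12 through 35: 24 terms.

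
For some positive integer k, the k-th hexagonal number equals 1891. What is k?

31

Set n(2n−1) = 1891, giving 2n² − n − 1891 = 0.
The discriminant is 1 + 8·1891 = 15129, and √15129 = 123.
So n = (1 + 123) / 4 = 124/4 = 31.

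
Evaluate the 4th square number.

4² = 16.

16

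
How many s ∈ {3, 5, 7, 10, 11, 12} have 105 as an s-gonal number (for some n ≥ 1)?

2

s = 3: P(3, 14) = 105. ✓
s = 5: P(5, 8) = 92 and P(5, 9) = 117; 105 is not s-gonal.
s = 7: P(7, 6) = 81 and P(7, 7) = 112; 105 is not s-gonal.
s = 10: P(10, 5) = 85 and P(10, 6) = 126; 105 is not s-gonal.
s = 11: P(11, 5) = 95 and P(11, 6) = 141; 105 is not s-gonal.
s = 12: P(12, 5) = 105. ✓
Hits: s ∈ {3, 12} → 2.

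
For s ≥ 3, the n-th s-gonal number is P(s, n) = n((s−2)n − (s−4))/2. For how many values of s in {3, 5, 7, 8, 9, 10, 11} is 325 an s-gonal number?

2

s = 3: P(3, 25) = 325. ✓
s = 5: P(5, 14) = 287 and P(5, 15) = 330; 325 is not s-gonal.
s = 7: P(7, 11) = 286 and P(7, 12) = 342; 325 is not s-gonal.
s = 8: P(8, 10) = 280 and P(8, 11) = 341; 325 is not s-gonal.
s = 9: P(9, 10) = 325. ✓
s = 10: P(10, 9) = 297 and P(10, 10) = 370; 325 is not s-gonal.
s = 11: P(11, 8) = 260 and P(11, 9) = 333; 325 is not s-gonal.
Hits: s ∈ {3, 9} → 2.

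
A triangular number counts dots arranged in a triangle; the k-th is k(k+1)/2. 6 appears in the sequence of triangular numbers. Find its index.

3

Set n(n+1)/2 = 6, giving n² + n − 12 = 0.
The discriminant is 1 + 8·6 = 49, and √49 = 7.
So n = (-1 + 7) / 2 = 6/2 = 3.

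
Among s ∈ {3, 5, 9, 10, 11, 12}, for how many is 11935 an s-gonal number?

2

s = 3: P(3, 154) = 11935. ✓
s = 5: P(5, 89) = 11837 and P(5, 90) = 12105; 11935 is not s-gonal.
s = 9: P(9, 58) = 11629 and P(9, 59) = 12036; 11935 is not s-gonal.
s = 10: P(10, 55) = 11935. ✓
s = 11: P(11, 51) = 11526 and P(11, 52) = 11986; 11935 is not s-gonal.
s = 12: P(12, 49) = 11809 and P(12, 50) = 12300; 11935 is not s-gonal.
Hits: s ∈ {3, 10} → 2.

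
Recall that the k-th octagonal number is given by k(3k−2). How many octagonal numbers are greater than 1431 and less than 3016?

The n-th octagonal number is n(3n−2).
Smallest index with value > 1431: n = 23 (giving 1541).
Largest index with value < 3016: n = 32 (giving 3008).
Indices 23 through 32: 10 terms.

10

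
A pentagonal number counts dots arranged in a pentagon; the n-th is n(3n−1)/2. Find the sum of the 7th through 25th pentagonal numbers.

Σ i(3i−1)/2 = (3Σi² − Σi) / 2 over i = 7..25.
Σi = 325 − 21 = 304 and Σi² = 5525 − 91 = 5434.
(3·5434 − 1·304) / 2 = 15998/2 = 7999.

7999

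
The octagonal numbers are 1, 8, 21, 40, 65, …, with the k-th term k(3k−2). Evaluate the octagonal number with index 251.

188501

The 251st octagonal number is n(3n−2) with n = 251.
251·(3·251 − 2) = 251·751 = 188501.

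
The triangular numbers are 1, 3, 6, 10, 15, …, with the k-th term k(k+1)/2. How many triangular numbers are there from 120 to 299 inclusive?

9

The n-th triangular number is n(n+1)/2.
Smallest index with value ≥ 120: n = 15 (giving 120).
Largest index with value ≤ 299: n = 23 (giving 276).
Indices 15 through 23: 9 terms.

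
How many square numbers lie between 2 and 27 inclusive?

The n-th square number is n².
Smallest index with value ≥ 2: n = 2 (giving 4).
Largest index with value ≤ 27: n = 5 (giving 25).
Indices 2 through 5: 4 terms.

4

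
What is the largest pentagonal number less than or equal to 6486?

Solve n(3n−1)/2 ≤ 6486 for integer n.
n = 65 gives 6305 ≤ 6486, while n = 66 gives 6501 > 6486; so the answer is 6305.

6305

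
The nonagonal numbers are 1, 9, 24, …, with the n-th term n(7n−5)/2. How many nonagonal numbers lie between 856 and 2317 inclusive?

11

The n-th nonagonal number is n(7n−5)/2.
Smallest index with value ≥ 856: n = 16 (giving 856).
Largest index with value ≤ 2317: n = 26 (giving 2301).
Indices 16 through 26: 11 terms.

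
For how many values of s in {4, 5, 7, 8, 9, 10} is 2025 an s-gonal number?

s = 4: P(4, 45) = 2025. ✓
s = 5: P(5, 36) = 1926 and P(5, 37) = 2035; 2025 is not s-gonal.
s = 7: P(7, 28) = 1918 and P(7, 29) = 2059; 2025 is not s-gonal.
s = 8: P(8, 26) = 1976 and P(8, 27) = 2133; 2025 is not s-gonal.
s = 9: P(9, 24) = 1956 and P(9, 25) = 2125; 2025 is not s-gonal.
s = 10: P(10, 22) = 1870 and P(10, 23) = 2047; 2025 is not s-gonal.
Hits: s ∈ {4} → 1.

1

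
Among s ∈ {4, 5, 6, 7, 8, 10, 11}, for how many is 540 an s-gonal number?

s = 4: P(4, 23) = 529 and P(4, 24) = 576; 540 is not s-gonal.
s = 5: P(5, 19) = 532 and P(5, 20) = 590; 540 is not s-gonal.
s = 6: P(6, 16) = 496 and P(6, 17) = 561; 540 is not s-gonal.
s = 7: P(7, 15) = 540. ✓
s = 8: P(8, 13) = 481 and P(8, 14) = 560; 540 is not s-gonal.
s = 10: P(10, 12) = 540. ✓
s = 11: P(11, 11) = 506 and P(11, 12) = 606; 540 is not s-gonal.
Hits: s ∈ {7, 10} → 2.

2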